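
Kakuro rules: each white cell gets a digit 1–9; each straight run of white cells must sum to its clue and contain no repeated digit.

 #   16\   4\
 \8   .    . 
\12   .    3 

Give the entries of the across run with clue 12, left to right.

9 3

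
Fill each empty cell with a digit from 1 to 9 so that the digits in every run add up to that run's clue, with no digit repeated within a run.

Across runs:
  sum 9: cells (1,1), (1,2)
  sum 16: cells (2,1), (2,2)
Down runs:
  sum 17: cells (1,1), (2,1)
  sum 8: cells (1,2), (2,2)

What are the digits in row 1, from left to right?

16 in 2 cells must be {7,9}; 17 in 2 cells must be {8,9}.
The 9 across and the 17 down share only 8, so (1,1) = 8.
(1,2) = 9 − 8 = 1 completes the 9 across.
(2,1) = 17 − 8 = 9 completes the 17 down.
(2,2) = 16 − 9 = 7 completes the 16 across.

8 1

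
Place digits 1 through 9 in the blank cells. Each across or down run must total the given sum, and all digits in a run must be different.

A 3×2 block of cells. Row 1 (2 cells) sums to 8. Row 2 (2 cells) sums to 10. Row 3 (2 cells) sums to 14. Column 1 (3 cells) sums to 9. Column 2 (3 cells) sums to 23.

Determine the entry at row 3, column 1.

6

23 in 3 cells must be {6,8,9}.
The 8 across and the 23 down share only 6, so (1,2) = 6.
(1,1) = 8 − 6 = 2 completes the 8 across.
Given what's placed, (3,1) must be 6 to fit the 14 across and 9 down.
(3,2) = 14 − 6 = 8 completes the 14 across.
(2,1) = 9 − 8 = 1 completes the 9 down.
(2,2) = 10 − 1 = 9 completes the 10 across.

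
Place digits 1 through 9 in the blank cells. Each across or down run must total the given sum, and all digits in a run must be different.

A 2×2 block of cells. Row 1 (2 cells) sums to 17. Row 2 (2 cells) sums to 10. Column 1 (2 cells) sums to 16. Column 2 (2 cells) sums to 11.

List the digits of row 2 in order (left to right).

17 in 2 cells must be {8,9}; 16 in 2 cells must be {7,9}.
The 17 across and the 16 down share only 9, so (1,1) = 9.
(1,2) = 17 − 9 = 8 completes the 17 across.
(2,1) = 16 − 9 = 7 completes the 16 down.
(2,2) = 10 − 7 = 3 completes the 10 across.

7, 3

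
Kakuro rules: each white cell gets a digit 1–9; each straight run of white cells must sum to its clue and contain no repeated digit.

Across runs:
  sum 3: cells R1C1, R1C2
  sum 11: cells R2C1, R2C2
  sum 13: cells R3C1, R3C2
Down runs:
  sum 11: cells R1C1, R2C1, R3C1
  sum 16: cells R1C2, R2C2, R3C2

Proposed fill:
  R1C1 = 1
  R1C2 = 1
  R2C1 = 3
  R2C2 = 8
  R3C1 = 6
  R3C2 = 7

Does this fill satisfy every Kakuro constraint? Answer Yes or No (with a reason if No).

No — the down run R1C1–R3C1 sums to 10, not 11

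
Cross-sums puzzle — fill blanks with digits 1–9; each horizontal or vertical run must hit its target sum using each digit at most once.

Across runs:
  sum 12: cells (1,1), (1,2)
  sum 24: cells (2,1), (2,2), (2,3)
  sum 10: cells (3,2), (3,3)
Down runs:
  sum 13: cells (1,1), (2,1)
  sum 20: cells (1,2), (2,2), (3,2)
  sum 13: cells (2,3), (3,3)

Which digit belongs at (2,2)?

24 in 3 cells must be {7,8,9}.
Nothing is forced directly, so branch on (2,3), whose candidates are 7 or 8 or 9. If (2,3) = 8: then (3,3) would have to be in {1,2,3,4,6,7,8,9} for the 10 across but in {5} for the 13 down — contradiction. If (2,3) = 9: that forces (3,3) = 4, (3,2) = 6, after which (2,2) would have to be in {7,8} for the 24 across but in {5,9} for the 20 down — contradiction. So (2,3) = 7.
(3,3) = 13 − 7 = 6 completes the 13 down.
(3,2) = 10 − 6 = 4 completes the 10 across.
(2,2) = 9: the only remaining digit allowed by both the 24 across and the 20 down.
(1,2) = 20 − 13 = 7 completes the 20 down.
(2,1) = 24 − 16 = 8 completes the 24 across.
(1,1) = 12 − 7 = 5 completes the 12 across.

9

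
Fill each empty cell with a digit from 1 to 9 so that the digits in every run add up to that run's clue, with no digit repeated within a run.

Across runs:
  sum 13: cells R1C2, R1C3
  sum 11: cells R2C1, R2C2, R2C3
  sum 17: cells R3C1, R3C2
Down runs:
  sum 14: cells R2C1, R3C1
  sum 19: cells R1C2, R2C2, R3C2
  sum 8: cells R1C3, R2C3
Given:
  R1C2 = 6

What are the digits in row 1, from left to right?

6 7

17 in 2 cells must be {8,9}.
R1C3 = 13 − 6 = 7 completes the 13 across.
R2C3 = 8 − 7 = 1 completes the 8 down.
No cell is forced outright now. R2C1 can only be 6 or 8 (the digits allowed by both its 11 across and its 14 down). If R2C1 = 8: then R2C2 would have to be in {2} for the 11 across but in {4,5,8,9} for the 19 down — contradiction. So R2C1 = 6.
R2C2 = 11 − 7 = 4 completes the 11 across.
R3C1 = 14 − 6 = 8 completes the 14 down.
R3C2 = 17 − 8 = 9 completes the 17 across.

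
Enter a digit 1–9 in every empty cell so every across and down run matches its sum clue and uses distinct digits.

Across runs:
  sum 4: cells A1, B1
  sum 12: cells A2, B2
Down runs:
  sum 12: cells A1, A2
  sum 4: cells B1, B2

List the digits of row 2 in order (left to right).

4 in 2 cells must be {1,3}.
The 4 across and the 12 down share only 3, so A1 = 3.
B1 = 4 − 3 = 1 completes the 4 across.
A2 = 12 − 3 = 9 completes the 12 down.
B2 = 12 − 9 = 3 completes the 12 across.

9, 3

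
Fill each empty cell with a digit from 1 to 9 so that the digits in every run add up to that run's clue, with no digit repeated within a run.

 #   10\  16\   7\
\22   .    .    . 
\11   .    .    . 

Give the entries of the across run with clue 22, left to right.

16 in 2 cells must be {7,9}.
The 11 across and the 16 down share only 7, so R2C2 = 7.
R1C2 = 16 − 7 = 9 completes the 16 down.
Nothing is forced directly, so branch on R2C1, whose candidates are 1 or 3. If R2C1 = 1: then R1C1 would have to be in {5,6,7,8} for the 22 across but in {9} for the 10 down — contradiction. So R2C1 = 3.
R1C1 = 10 − 3 = 7 completes the 10 down.
R1C3 = 22 − 16 = 6 completes the 22 across.
R2C3 = 11 − 10 = 1 completes the 11 across.

7 9 6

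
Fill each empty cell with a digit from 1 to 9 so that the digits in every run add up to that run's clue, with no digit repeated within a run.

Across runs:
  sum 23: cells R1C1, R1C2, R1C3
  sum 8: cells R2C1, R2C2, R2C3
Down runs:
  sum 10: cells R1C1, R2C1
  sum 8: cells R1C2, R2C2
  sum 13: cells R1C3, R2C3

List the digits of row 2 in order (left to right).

23 in 3 cells must be {6,8,9}.
The 23 across and the 8 down share only 6, so R1C2 = 6.
R2C2 = 8 − 6 = 2 completes the 8 down.
Given what's placed, R2C3 must be 5 to fit the 8 across and 13 down.
R1C3 = 13 − 5 = 8 completes the 13 down.
R2C1 = 8 − 7 = 1 completes the 8 across.
R1C1 = 23 − 14 = 9 completes the 23 across.

1 2 5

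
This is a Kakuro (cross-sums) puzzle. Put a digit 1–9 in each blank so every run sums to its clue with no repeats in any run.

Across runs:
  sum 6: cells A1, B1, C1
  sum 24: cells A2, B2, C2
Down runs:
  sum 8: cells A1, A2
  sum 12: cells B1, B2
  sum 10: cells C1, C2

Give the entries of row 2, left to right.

7, 9, 8

6 in 3 cells must be {1,2,3}; 24 in 3 cells must be {7,8,9}.
The 6 across and the 12 down share only 3, so B1 = 3.
The 24 across and the 8 down share only 7, so A2 = 7.
B2 = 12 − 3 = 9 completes the 12 down.
C2 = 24 − 16 = 8 completes the 24 across.
A1 = 8 − 7 = 1 completes the 8 down.
C1 = 6 − 4 = 2 completes the 6 across.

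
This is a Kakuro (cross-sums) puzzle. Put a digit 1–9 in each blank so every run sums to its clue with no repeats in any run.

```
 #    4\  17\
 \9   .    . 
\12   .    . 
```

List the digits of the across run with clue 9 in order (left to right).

1 8

4 in 2 cells must be {1,3}; 17 in 2 cells must be {8,9}.
The 9 across and the 17 down share only 8, so R1C2 = 8.
The 12 across and the 4 down share only 3, so R2C1 = 3.
R2C2 = 12 − 3 = 9 completes the 12 across.
R1C1 = 9 − 8 = 1 completes the 9 across.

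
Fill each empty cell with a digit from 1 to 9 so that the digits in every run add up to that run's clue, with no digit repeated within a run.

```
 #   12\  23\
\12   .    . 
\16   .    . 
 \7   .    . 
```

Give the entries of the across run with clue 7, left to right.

16 in 2 cells must be {7,9}; 23 in 3 cells must be {6,8,9}.
The 16 across and the 23 down share only 9, so R2C2 = 9.
Given what's placed, R3C2 must be 6 to fit the 7 across and 23 down.
R1C2 = 23 − 15 = 8 completes the 23 down.
R2C1 = 16 − 9 = 7 completes the 16 across.
R3C1 = 7 − 6 = 1 completes the 7 across.
R1C1 = 12 − 8 = 4 completes the 12 across.

1, 6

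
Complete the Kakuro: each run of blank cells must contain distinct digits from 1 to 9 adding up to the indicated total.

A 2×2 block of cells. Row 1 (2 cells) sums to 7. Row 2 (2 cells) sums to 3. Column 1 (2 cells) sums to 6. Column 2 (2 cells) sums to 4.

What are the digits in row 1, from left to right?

4, 3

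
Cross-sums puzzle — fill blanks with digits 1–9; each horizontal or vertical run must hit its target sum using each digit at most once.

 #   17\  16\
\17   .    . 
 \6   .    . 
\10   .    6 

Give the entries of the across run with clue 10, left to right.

4 6

17 in 2 cells must be {8,9}.
R3C1 = 10 − 6 = 4 completes the 10 across.
Given what's placed, R1C1 must be 8 to fit the 17 across and 17 down.
R1C2 = 17 − 8 = 9 completes the 17 across.
R2C1 = 17 − 12 = 5 completes the 17 down.
R2C2 = 6 − 5 = 1 completes the 6 across.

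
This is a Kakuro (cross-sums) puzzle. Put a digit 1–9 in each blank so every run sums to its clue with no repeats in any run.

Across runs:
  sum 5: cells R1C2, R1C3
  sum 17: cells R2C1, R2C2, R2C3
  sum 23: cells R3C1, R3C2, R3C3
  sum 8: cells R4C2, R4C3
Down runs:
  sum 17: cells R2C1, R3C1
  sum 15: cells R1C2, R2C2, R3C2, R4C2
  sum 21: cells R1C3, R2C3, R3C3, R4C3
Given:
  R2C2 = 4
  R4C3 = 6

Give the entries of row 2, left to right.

8 4 5

23 in 3 cells must be {6,8,9}; 17 in 2 cells must be {8,9}.
R2C1 = 8: the only remaining digit allowed by both the 17 across and the 17 down.
R2C3 = 17 − 12 = 5 completes the 17 across.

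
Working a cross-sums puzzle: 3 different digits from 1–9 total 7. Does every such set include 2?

Yes

The only way to make 7 from 3 distinct digits is {1,2,4}, which contains 2.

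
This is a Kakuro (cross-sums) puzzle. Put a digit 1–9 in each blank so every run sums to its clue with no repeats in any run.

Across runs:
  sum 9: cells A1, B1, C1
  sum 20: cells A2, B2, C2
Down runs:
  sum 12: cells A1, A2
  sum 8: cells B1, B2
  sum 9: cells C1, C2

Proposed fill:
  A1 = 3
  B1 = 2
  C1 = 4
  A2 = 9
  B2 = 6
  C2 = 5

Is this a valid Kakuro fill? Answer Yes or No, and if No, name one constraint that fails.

Yes

Across: 3+2+4=9; 9+6+5=20. Down: 3+9=12; 2+6=8; 4+5=9. No digit repeats within any run.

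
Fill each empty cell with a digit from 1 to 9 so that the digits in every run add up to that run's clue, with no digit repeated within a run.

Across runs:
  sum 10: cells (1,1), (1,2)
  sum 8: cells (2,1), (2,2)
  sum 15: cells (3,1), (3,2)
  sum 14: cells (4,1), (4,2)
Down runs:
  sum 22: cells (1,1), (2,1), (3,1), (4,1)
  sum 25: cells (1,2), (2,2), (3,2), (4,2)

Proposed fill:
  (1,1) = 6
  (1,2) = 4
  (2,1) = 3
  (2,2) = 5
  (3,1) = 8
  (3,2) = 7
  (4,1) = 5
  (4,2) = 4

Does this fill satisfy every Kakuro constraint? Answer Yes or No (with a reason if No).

No — the across run (4,1)–(4,2) sums to 9, not 14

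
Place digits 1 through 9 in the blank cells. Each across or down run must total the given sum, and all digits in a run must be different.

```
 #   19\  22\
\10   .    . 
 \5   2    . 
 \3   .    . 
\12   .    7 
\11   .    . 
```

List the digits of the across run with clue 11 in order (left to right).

7 4

3 in 2 cells must be {1,2}.
R2C2 = 5 − 2 = 3 completes the 5 across.
R3C1 = 1: the only remaining digit allowed by both the 3 across and the 19 down.
R3C2 = 3 − 1 = 2 completes the 3 across.
R4C1 = 12 − 7 = 5 completes the 12 across.
Nothing is forced directly, so branch on R5C2, whose candidates are 4 or 6 or 9. If R5C2 = 6: that forces R1C2 = 4, after which R5C1 would have to be in {5} for the 11 across but in {3,4,7,8} for the 19 down — contradiction. If R5C2 = 9: that forces R1C2 = 1, after which R5C1 would have to be in {2} for the 11 across but in {3,4,7,8} for the 19 down — contradiction. So R5C2 = 4.
R1C2 = 22 − 16 = 6 completes the 22 down.
R5C1 = 11 − 4 = 7 completes the 11 across.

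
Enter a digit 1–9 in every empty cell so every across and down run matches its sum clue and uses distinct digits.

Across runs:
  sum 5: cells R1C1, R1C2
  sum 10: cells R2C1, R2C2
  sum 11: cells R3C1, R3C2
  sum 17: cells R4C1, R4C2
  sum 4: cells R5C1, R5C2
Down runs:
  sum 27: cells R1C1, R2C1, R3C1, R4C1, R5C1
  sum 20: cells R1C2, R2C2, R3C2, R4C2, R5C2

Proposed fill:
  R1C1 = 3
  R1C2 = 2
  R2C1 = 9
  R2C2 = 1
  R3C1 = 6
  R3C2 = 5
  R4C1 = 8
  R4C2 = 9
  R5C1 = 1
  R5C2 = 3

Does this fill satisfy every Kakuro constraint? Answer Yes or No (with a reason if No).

Yes

Across: 3+2=5; 9+1=10; 6+5=11; 8+9=17; 1+3=4. Down: 3+9+6+8+1=27; 2+1+5+9+3=20. No digit repeats within any run.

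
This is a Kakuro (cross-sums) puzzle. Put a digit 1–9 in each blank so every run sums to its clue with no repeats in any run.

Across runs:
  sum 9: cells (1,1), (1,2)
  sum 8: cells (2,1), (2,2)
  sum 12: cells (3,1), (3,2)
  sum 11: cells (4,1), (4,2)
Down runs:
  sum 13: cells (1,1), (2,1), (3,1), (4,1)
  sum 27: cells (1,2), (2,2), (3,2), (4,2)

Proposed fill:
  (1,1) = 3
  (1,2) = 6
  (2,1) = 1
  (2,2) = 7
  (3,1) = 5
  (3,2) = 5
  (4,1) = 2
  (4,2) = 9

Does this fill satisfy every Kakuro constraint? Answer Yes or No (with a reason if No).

No — the down run (1,1)–(4,1) sums to 11, not 13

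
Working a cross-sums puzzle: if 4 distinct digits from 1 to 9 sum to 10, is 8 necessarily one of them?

No

The only way to make 10 from 4 distinct digits is {1,2,3,4}, which does not contain 8.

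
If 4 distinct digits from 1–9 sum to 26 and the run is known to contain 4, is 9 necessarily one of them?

Yes

Every partition of 26 into 4 distinct digits under that restriction includes 9: {4,5,8,9}, {4,6,7,9}.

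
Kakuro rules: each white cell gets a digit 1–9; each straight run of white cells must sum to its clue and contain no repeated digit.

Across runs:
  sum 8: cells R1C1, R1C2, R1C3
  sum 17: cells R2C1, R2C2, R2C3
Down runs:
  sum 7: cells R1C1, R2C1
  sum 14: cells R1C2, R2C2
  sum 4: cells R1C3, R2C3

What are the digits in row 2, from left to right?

4 in 2 cells must be {1,3}.
The 8 across and the 14 down share only 5, so R1C2 = 5.
Given what's placed, R1C3 must be 1 to fit the 8 across and 4 down.
R2C2 = 14 − 5 = 9 completes the 14 down.
R2C3 = 4 − 1 = 3 completes the 4 down.
R1C1 = 8 − 6 = 2 completes the 8 across.
R2C1 = 17 − 12 = 5 completes the 17 across.

5, 9, 3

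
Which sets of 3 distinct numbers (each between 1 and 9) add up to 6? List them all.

{1,2,3}

3 distinct digits from 1–9 sum between 6 and 24.
Only one set works: {1,2,3}.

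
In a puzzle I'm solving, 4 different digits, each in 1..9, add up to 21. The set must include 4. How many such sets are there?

4 distinct digits from 1–9 sum between 10 and 30.
Keeping only sets containing 4.
Enumerating: {1,4,7,9}, {2,4,6,9}, {2,4,7,8}, {3,4,5,9}, {3,4,6,8}.

5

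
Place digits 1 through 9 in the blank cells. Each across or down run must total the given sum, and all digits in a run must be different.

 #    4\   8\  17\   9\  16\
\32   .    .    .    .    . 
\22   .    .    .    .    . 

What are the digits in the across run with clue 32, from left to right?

4 in 2 cells must be {1,3}; 17 in 2 cells must be {8,9}; 16 in 2 cells must be {7,9}.
Only 3 fits R1C1 under both its across sum 32 and down sum 4.
R2C1 = 4 − 3 = 1 completes the 4 down.
Nothing is forced directly, so branch on R1C2, whose candidates are 5 or 7. If R1C2 = 7: that forces R1C5 = 9, after which R2C2 would have to be in {2,3,4,5,6,7,8,9} for the 22 across but in {1} for the 8 down — contradiction. So R1C2 = 5.
R2C2 = 8 − 5 = 3 completes the 8 down.
No cell is forced outright now. R1C5 can only be 7 or 9 (the digits allowed by both its 32 across and its 16 down). If R1C5 = 7: that forces R1C4 = 8, after which R2C4 would have to be in {2,4,5,6,7,8,9} for the 22 across but in {1} for the 9 down — contradiction. So R1C5 = 9.
Given what's placed, R1C3 must be 8 to fit the 32 across and 17 down.
R1C4 = 32 − 25 = 7 completes the 32 across.

3 5 8 7 9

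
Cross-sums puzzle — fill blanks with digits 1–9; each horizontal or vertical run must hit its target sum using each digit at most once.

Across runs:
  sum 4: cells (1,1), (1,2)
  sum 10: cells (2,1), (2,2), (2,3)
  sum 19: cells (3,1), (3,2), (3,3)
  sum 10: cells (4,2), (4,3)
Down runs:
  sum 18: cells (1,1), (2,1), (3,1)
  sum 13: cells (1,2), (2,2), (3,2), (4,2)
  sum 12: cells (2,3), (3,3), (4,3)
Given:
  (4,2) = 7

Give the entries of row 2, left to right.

4 in 2 cells must be {1,3}.
(4,3) = 10 − 7 = 3 completes the 10 across.
Nothing is forced directly, so branch on (1,1), whose candidates are 1 or 3. If (1,1) = 1: that forces (1,2) = 3, after which (2,1) would have to be in {1,2,3,4,5,6,7} for the 10 across but in {8,9} for the 18 down — contradiction. So (1,1) = 3.
(1,2) = 4 − 3 = 1 completes the 4 across.
Nothing is forced directly, so branch on (2,1), whose candidates are 6 or 7. If (2,1) = 7: that forces (2,2) = 2, (2,3) = 1, (3,1) = 8, after which (3,2) would have to be in {2,4,5,6,7,9} for the 19 across but in {3} for the 13 down — contradiction. So (2,1) = 6.
(2,2) = 3: the only remaining digit allowed by both the 10 across and the 13 down.
(2,3) = 10 − 9 = 1 completes the 10 across.

6, 3, 1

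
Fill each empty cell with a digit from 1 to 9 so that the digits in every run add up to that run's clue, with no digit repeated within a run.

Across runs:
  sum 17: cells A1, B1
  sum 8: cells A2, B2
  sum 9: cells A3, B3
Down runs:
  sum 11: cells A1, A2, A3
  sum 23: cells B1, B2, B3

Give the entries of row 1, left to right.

8 9

17 in 2 cells must be {8,9}; 23 in 3 cells must be {6,8,9}.
The 17 across and the 11 down share only 8, so A1 = 8.
B1 = 17 − 8 = 9 completes the 17 across.
Given what's placed, B2 must be 6 to fit the 8 across and 23 down.
B3 = 23 − 15 = 8 completes the 23 down.
A2 = 8 − 6 = 2 completes the 8 across.
A3 = 9 − 8 = 1 completes the 9 across.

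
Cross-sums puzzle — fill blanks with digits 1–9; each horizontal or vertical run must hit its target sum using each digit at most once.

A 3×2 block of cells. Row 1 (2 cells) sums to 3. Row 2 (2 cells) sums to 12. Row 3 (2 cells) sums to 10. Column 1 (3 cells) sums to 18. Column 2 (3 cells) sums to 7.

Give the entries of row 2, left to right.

3 in 2 cells must be {1,2}; 7 in 3 cells must be {1,2,4}.
The 12 across and the 7 down share only 4, so (2,2) = 4.
(2,1) = 12 − 4 = 8 completes the 12 across.
Given what's placed, (1,1) must be 1 to fit the 3 across and 18 down.
(1,2) = 3 − 1 = 2 completes the 3 across.
(3,1) = 18 − 9 = 9 completes the 18 down.
(3,2) = 10 − 9 = 1 completes the 10 across.

8, 4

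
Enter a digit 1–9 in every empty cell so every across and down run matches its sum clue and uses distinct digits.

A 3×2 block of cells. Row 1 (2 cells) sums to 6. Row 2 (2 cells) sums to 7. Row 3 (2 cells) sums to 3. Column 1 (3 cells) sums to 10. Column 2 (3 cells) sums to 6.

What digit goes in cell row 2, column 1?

3 in 2 cells must be {1,2}; 6 in 3 cells must be {1,2,3}.
Nothing is forced directly, so branch on (1,2), whose candidates are 1 or 2. If (1,2) = 2: that forces (1,1) = 4, (3,1) = 1, after which (3,2) would have to be in {2} for the 3 across but in {1,3} for the 6 down — contradiction. So (1,2) = 1.
(1,1) = 6 − 1 = 5 completes the 6 across.
Given what's placed, (3,2) must be 2 to fit the 3 across and 6 down.
(2,2) = 6 − 3 = 3 completes the 6 down.
(3,1) = 3 − 2 = 1 completes the 3 across.
(2,1) = 7 − 3 = 4 completes the 7 across.

4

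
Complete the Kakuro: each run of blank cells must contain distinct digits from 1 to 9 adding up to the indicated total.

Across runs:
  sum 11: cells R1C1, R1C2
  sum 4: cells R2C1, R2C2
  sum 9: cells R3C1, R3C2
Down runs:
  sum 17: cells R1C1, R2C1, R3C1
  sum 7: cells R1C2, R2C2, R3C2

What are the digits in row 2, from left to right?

4 in 2 cells must be {1,3}; 7 in 3 cells must be {1,2,4}.
The 4 across and the 7 down share only 1, so R2C2 = 1.
R2C1 = 4 − 1 = 3 completes the 4 across.
Nothing is forced directly, so branch on R1C2, whose candidates are 2 or 4. If R1C2 = 4: then R1C1 would have to be in {7} for the 11 across but in {5,6,8,9} for the 17 down — contradiction. So R1C2 = 2.
R1C1 = 11 − 2 = 9 completes the 11 across.
R3C1 = 17 − 12 = 5 completes the 17 down.
R3C2 = 9 − 5 = 4 completes the 9 across.

3 1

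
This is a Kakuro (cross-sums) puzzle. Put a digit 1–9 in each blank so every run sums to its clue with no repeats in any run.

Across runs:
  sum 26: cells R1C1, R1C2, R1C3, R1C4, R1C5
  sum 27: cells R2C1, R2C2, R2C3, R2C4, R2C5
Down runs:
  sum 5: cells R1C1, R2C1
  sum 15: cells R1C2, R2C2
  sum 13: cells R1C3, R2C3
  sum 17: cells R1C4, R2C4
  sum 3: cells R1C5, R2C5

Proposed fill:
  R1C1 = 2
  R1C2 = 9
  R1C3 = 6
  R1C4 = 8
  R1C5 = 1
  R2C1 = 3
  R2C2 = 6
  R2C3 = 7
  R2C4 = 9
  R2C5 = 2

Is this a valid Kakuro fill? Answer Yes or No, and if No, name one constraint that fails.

Yes

Across: 2+9+6+8+1=26; 3+6+7+9+2=27. Down: 2+3=5; 9+6=15; 6+7=13; 8+9=17; 1+2=3. No digit repeats within any run.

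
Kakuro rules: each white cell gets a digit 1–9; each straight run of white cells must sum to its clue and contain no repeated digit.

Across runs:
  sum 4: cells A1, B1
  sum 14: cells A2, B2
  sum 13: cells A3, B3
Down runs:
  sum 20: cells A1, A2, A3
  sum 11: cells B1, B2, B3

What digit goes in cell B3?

4

4 in 2 cells must be {1,3}.
The 4 across and the 20 down share only 3, so A1 = 3.
B1 = 4 − 3 = 1 completes the 4 across.
Nothing is forced directly, so branch on A2, whose candidates are 8 or 9. If A2 = 9: then B2 would have to be in {5} for the 14 across but in {2,3,4,6,7,8} for the 11 down — contradiction. So A2 = 8.
B2 = 14 − 8 = 6 completes the 14 across.
A3 = 20 − 11 = 9 completes the 20 down.
B3 = 13 − 9 = 4 completes the 13 across.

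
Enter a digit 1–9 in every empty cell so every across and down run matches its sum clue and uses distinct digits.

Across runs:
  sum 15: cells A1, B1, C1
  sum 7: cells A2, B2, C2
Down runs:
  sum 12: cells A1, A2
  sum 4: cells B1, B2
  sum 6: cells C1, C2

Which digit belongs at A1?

7 in 3 cells must be {1,2,4}; 4 in 2 cells must be {1,3}.
The 7 across and the 12 down share only 4, so A2 = 4.
Given what's placed, B2 must be 1 to fit the 7 across and 4 down.
C2 = 7 − 5 = 2 completes the 7 across.
A1 = 12 − 4 = 8 completes the 12 down.
B1 = 4 − 1 = 3 completes the 4 down.
C1 = 15 − 11 = 4 completes the 15 across.

8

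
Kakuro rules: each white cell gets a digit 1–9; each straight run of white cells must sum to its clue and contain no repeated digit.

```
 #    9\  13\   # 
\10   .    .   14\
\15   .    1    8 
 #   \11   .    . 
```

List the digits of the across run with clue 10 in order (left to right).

R2C1 = 15 − 9 = 6 completes the 15 across.
R3C3 = 14 − 8 = 6 completes the 14 down.
R1C1 = 9 − 6 = 3 completes the 9 down.
R1C2 = 10 − 3 = 7 completes the 10 across.
R3C2 = 11 − 6 = 5 completes the 11 across.

3, 7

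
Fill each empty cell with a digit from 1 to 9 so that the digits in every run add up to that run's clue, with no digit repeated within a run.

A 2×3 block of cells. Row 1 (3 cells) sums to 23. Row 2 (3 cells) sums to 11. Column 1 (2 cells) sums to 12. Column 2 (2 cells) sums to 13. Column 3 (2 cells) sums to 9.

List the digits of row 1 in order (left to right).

23 in 3 cells must be {6,8,9}.
Nothing is forced directly, so branch on (1,1), whose candidates are 8 or 9. If (1,1) = 8: that forces (1,3) = 6, (2,1) = 4, after which (2,3) would have to be in {1,2,5,6} for the 11 across but in {3} for the 9 down — contradiction. So (1,1) = 9.
(2,1) = 12 − 9 = 3 completes the 12 down.
Nothing is forced directly, so branch on (2,2), whose candidates are 6 or 7. If (2,2) = 6: then (1,2) would have to be in {6,8} for the 23 across but in {7} for the 13 down — contradiction. So (2,2) = 7.
(1,2) = 13 − 7 = 6 completes the 13 down.
(1,3) = 23 − 15 = 8 completes the 23 across.
(2,3) = 11 − 10 = 1 completes the 11 across.

9, 6, 8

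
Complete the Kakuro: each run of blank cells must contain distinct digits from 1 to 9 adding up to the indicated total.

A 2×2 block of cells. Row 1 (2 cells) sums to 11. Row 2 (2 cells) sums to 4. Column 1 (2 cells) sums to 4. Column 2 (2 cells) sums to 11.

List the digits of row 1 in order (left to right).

3 8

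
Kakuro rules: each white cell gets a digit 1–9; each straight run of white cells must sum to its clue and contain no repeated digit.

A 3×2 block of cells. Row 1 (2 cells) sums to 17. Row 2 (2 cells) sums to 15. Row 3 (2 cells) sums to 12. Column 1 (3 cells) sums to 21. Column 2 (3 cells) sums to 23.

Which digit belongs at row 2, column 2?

17 in 2 cells must be {8,9}; 23 in 3 cells must be {6,8,9}.
Nothing is forced directly, so branch on (3,2), whose candidates are 8 or 9. If (3,2) = 9: that forces (1,2) = 8, (2,2) = 6, after which (3,1) would have to be in {3} for the 12 across but in {4,5,6,7,8,9} for the 21 down — contradiction. So (3,2) = 8.
Given what's placed, (1,2) must be 9 to fit the 17 across and 23 down.
(2,2) = 23 − 17 = 6 completes the 23 down.
(3,1) = 12 − 8 = 4 completes the 12 across.
(1,1) = 17 − 9 = 8 completes the 17 across.
(2,1) = 15 − 6 = 9 completes the 15 across.

6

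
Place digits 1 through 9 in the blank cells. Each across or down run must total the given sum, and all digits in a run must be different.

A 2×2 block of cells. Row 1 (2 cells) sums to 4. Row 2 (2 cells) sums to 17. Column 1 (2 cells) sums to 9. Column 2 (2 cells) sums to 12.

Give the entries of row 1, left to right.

1, 3

4 in 2 cells must be {1,3}; 17 in 2 cells must be {8,9}.
The 4 across and the 12 down share only 3, so (1,2) = 3.
The 17 across and the 9 down share only 8, so (2,1) = 8.
(2,2) = 17 − 8 = 9 completes the 17 across.
(1,1) = 4 − 3 = 1 completes the 4 across.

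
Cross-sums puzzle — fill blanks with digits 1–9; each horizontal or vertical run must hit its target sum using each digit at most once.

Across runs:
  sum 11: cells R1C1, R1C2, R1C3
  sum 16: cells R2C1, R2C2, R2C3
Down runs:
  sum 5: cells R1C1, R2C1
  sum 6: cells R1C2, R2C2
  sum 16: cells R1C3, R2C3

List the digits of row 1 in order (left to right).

16 in 2 cells must be {7,9}.
The 11 across and the 16 down share only 7, so R1C3 = 7.
R2C3 = 16 − 7 = 9 completes the 16 down.
Given what's placed, R1C2 must be 1 to fit the 11 across and 6 down.
R2C2 = 6 − 1 = 5 completes the 6 down.
R1C1 = 11 − 8 = 3 completes the 11 across.
R2C1 = 16 − 14 = 2 completes the 16 across.

3, 1, 7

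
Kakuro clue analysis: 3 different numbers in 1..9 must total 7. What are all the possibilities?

{1,2,4}

3 distinct digits from 1–9 sum between 6 and 24.
Only one set works: {1,2,4}.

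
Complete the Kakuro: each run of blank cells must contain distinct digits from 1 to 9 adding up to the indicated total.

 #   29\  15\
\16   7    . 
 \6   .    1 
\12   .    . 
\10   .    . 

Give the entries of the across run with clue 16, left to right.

16 in 2 cells must be {7,9}; 29 in 4 cells must be {5,7,8,9}.
R1C2 = 16 − 7 = 9 completes the 16 across.
R2C1 = 6 − 1 = 5 completes the 6 across.
R3C2 = 3: the only remaining digit allowed by both the 12 across and the 15 down.
R4C2 = 15 − 13 = 2 completes the 15 down.
R3C1 = 12 − 3 = 9 completes the 12 across.
R4C1 = 10 − 2 = 8 completes the 10 across.

7 9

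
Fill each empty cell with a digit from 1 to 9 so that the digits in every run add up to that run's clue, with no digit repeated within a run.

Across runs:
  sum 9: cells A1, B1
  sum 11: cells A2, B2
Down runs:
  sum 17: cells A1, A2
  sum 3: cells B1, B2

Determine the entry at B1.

1

17 in 2 cells must be {8,9}; 3 in 2 cells must be {1,2}.
The 9 across and the 17 down share only 8, so A1 = 8.
B1 = 9 − 8 = 1 completes the 9 across.
A2 = 17 − 8 = 9 completes the 17 down.
B2 = 11 − 9 = 2 completes the 11 across.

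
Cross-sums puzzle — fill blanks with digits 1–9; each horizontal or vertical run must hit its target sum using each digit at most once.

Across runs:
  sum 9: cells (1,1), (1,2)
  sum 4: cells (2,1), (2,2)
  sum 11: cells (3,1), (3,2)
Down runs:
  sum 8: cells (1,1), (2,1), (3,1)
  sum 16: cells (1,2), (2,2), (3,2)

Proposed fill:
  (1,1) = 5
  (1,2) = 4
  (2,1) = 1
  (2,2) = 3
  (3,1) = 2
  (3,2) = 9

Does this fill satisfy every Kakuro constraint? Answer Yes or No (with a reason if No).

Yes

Across: 5+4=9; 1+3=4; 2+9=11. Down: 5+1+2=8; 4+3+9=16. No digit repeats within any run.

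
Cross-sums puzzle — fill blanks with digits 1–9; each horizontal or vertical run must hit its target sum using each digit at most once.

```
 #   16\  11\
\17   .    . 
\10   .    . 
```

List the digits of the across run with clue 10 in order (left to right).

17 in 2 cells must be {8,9}; 16 in 2 cells must be {7,9}.
The 17 across and the 16 down share only 9, so R1C1 = 9.
R1C2 = 17 − 9 = 8 completes the 17 across.
R2C1 = 16 − 9 = 7 completes the 16 down.
R2C2 = 10 − 7 = 3 completes the 10 across.

7, 3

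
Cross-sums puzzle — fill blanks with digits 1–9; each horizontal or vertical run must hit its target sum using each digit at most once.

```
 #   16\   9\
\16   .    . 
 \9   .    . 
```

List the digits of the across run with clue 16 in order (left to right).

9 7

16 in 2 cells must be {7,9}.
The 16 across and the 9 down share only 7, so R1C2 = 7.
The 9 across and the 16 down share only 7, so R2C1 = 7.
R2C2 = 9 − 7 = 2 completes the 9 across.
R1C1 = 16 − 7 = 9 completes the 16 across.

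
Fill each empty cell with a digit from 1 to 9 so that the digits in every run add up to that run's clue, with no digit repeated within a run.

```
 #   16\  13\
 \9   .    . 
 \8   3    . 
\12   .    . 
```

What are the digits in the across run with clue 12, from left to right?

R2C2 = 8 − 3 = 5 completes the 8 across.
Given what's placed, R3C2 must be 7 to fit the 12 across and 13 down.
R1C2 = 13 − 12 = 1 completes the 13 down.
R3C1 = 12 − 7 = 5 completes the 12 across.
R1C1 = 9 − 1 = 8 completes the 9 across.

5, 7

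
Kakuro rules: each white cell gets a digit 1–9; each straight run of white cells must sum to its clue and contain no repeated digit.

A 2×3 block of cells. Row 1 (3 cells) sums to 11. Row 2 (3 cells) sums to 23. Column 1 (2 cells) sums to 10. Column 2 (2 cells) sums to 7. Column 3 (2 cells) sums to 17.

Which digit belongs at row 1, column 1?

2

23 in 3 cells must be {6,8,9}; 17 in 2 cells must be {8,9}.
The 11 across and the 17 down share only 8, so (1,3) = 8.
The 23 across and the 7 down share only 6, so (2,2) = 6.
(2,3) = 17 − 8 = 9 completes the 17 down.
(1,2) = 7 − 6 = 1 completes the 7 down.
(2,1) = 23 − 15 = 8 completes the 23 across.
(1,1) = 11 − 9 = 2 completes the 11 across.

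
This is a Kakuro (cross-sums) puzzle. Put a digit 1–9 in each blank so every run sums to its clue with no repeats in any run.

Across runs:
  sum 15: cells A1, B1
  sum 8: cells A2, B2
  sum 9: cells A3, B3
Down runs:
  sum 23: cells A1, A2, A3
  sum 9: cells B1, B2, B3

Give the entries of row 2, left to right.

6 2

23 in 3 cells must be {6,8,9}.
The 15 across and the 9 down share only 6, so B1 = 6.
The 8 across and the 23 down share only 6, so A2 = 6.
B2 = 8 − 6 = 2 completes the 8 across.
A3 = 8: the only remaining digit allowed by both the 9 across and the 23 down.
B3 = 9 − 8 = 1 completes the 9 across.
A1 = 15 − 6 = 9 completes the 15 across.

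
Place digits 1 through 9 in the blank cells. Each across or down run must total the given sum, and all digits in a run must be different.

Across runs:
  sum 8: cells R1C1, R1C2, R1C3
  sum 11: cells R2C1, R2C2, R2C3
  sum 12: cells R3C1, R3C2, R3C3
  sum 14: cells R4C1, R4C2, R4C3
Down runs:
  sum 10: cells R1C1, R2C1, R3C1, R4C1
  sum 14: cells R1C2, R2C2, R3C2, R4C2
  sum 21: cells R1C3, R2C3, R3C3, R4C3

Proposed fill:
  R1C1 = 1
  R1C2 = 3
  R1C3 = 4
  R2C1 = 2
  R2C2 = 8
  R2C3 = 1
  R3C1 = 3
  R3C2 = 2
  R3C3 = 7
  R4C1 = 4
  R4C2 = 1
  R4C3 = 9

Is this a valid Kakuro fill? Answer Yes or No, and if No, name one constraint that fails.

Yes

Across: 1+3+4=8; 2+8+1=11; 3+2+7=12; 4+1+9=14. Down: 1+2+3+4=10; 3+8+2+1=14; 4+1+7+9=21. No digit repeats within any run.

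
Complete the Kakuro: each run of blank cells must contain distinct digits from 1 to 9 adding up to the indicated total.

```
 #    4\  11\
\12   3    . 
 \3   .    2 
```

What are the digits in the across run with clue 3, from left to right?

3 in 2 cells must be {1,2}; 4 in 2 cells must be {1,3}.
R1C2 = 12 − 3 = 9 completes the 12 across.
R2C1 = 3 − 2 = 1 completes the 3 across.

1 2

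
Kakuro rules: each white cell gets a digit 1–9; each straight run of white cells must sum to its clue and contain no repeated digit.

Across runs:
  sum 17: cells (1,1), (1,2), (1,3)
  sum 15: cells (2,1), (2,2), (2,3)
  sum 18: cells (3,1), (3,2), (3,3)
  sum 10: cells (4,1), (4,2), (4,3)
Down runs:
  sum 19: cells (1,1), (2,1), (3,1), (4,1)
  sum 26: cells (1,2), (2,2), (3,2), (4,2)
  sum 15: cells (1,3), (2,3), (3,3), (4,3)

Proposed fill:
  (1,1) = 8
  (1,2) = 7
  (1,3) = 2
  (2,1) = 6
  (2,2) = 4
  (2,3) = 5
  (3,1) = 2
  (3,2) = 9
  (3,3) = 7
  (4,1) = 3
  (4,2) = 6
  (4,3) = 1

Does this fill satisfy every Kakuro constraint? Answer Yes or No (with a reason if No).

Yes

Across: 8+7+2=17; 6+4+5=15; 2+9+7=18; 3+6+1=10. Down: 8+6+2+3=19; 7+4+9+6=26; 2+5+7+1=15. No digit repeats within any run.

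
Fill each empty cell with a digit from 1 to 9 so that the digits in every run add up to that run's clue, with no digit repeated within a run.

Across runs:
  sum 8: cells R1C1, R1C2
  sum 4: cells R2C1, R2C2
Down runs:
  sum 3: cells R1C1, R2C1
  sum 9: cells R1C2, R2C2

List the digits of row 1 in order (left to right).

2 6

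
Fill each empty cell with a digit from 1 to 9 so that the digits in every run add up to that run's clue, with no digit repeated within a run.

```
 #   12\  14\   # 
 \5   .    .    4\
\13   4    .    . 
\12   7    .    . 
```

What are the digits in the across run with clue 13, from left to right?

4 8 1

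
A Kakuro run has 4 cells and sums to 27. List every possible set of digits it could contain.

4 distinct digits from 1–9 sum between 10 and 30.

{3,7,8,9}; {4,6,8,9}; {5,6,7,9}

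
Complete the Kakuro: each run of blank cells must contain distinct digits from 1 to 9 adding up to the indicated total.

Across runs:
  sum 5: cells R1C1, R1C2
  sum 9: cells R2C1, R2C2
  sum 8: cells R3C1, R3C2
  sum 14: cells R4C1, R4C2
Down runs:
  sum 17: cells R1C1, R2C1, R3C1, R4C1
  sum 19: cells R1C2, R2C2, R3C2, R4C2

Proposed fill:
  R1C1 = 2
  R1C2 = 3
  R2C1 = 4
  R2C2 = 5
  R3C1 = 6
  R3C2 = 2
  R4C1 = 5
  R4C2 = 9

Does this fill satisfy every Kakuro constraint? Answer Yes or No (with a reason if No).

Across: 2+3=5; 4+5=9; 6+2=8; 5+9=14. Down: 2+4+6+5=17; 3+5+2+9=19. No digit repeats within any run.

Yes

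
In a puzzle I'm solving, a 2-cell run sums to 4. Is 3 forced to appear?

The only way to make 4 from 2 distinct digits is {1,3}, which contains 3.

Yes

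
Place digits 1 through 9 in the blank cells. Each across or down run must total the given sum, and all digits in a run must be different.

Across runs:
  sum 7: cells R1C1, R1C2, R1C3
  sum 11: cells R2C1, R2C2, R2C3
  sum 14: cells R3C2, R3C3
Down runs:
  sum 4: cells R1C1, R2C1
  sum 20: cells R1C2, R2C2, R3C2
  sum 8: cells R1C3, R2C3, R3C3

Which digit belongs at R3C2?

9

7 in 3 cells must be {1,2,4}; 4 in 2 cells must be {1,3}.
Only 1 fits R1C1 under both its across sum 7 and down sum 4.
Given what's placed, R1C2 must be 4 to fit the 7 across and 20 down.
R1C3 = 7 − 5 = 2 completes the 7 across.
R2C1 = 4 − 1 = 3 completes the 4 down.
R2C2 = 7: the only remaining digit allowed by both the 11 across and the 20 down.
R2C3 = 11 − 10 = 1 completes the 11 across.
R3C2 = 20 − 11 = 9 completes the 20 down.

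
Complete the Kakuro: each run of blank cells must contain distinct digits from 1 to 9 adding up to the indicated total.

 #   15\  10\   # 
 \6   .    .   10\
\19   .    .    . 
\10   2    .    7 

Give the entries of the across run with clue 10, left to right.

2 1 7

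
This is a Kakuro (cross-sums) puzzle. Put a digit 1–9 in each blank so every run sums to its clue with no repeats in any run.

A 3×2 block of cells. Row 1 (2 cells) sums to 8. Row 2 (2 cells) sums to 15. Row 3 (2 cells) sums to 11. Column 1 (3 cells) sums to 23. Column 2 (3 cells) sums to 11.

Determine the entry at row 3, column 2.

3

23 in 3 cells must be {6,8,9}.
The 8 across and the 23 down share only 6, so (1,1) = 6.
(1,2) = 8 − 6 = 2 completes the 8 across.
Nothing is forced directly, so branch on (2,1), whose candidates are 8 or 9. If (2,1) = 8: then (2,2) would have to be in {7} for the 15 across but in {1,3,4,5,6,8} for the 11 down — contradiction. So (2,1) = 9.
(2,2) = 15 − 9 = 6 completes the 15 across.
(3,1) = 23 − 15 = 8 completes the 23 down.
(3,2) = 11 − 8 = 3 completes the 11 across.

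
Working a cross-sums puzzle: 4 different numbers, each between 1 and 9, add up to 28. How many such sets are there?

2

4 distinct digits from 1–9 sum between 10 and 30.
Enumerating: {4,7,8,9}, {5,6,8,9}.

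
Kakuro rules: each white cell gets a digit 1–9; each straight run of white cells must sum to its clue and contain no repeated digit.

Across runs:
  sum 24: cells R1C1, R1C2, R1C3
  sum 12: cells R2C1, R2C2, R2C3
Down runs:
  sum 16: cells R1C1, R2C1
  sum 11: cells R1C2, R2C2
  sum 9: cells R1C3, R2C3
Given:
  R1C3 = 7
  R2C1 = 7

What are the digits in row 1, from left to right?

24 in 3 cells must be {7,8,9}; 16 in 2 cells must be {7,9}.
R1C1 = 16 − 7 = 9 completes the 16 down.
R1C2 = 24 − 16 = 8 completes the 24 across.
R2C2 = 11 − 8 = 3 completes the 11 down.
R2C3 = 12 − 10 = 2 completes the 12 across.

9 8 7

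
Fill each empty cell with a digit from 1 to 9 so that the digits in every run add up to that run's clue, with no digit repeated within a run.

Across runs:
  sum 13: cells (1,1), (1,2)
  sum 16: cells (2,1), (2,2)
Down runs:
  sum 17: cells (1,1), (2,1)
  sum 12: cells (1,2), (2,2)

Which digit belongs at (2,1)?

16 in 2 cells must be {7,9}; 17 in 2 cells must be {8,9}.
The 16 across and the 17 down share only 9, so (2,1) = 9.
(2,2) = 16 − 9 = 7 completes the 16 across.
(1,1) = 17 − 9 = 8 completes the 17 down.
(1,2) = 13 − 8 = 5 completes the 13 across.

9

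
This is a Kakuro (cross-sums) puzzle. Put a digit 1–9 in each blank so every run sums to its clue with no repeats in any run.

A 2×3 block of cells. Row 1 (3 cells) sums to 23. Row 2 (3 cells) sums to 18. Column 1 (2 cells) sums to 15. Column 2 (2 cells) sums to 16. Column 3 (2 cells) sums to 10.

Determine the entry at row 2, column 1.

9

23 in 3 cells must be {6,8,9}; 16 in 2 cells must be {7,9}.
The 23 across and the 16 down share only 9, so (1,2) = 9.
(2,2) = 16 − 9 = 7 completes the 16 down.
Nothing is forced directly, so branch on (1,1), whose candidates are 6 or 8. If (1,1) = 8: that forces (1,3) = 6, after which (2,1) would have to be in {2,3,5,6,8,9} for the 18 across but in {7} for the 15 down — contradiction. So (1,1) = 6.
(1,3) = 23 − 15 = 8 completes the 23 across.
(2,1) = 15 − 6 = 9 completes the 15 down.
(2,3) = 18 − 16 = 2 completes the 18 across.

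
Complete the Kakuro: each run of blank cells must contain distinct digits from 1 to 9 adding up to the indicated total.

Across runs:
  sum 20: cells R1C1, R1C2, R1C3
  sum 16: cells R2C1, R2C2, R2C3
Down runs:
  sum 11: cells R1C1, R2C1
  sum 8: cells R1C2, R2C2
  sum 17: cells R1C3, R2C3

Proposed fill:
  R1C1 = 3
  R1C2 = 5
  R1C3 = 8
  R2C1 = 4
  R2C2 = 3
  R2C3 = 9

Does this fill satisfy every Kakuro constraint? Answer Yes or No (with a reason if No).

No — the down run R1C1–R2C1 sums to 7, not 11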